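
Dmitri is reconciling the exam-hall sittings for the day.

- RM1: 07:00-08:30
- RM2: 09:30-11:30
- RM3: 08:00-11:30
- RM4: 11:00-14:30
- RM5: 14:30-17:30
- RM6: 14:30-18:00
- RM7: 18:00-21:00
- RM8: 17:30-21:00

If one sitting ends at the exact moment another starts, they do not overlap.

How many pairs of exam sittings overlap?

Sorted by start: RM1, RM3, RM2, RM4, RM5, RM6, RM8, RM7.
RM3 starts before RM1 ends → RM1 and RM3 overlap.
RM2 starts after RM1 ends, so nothing later overlaps RM1 either.
RM2 starts before RM3 ends → RM3 and RM2 overlap.
RM4 starts before RM3 ends → RM3 and RM4 overlap.
RM5 starts after RM3 ends, so nothing later overlaps RM3 either.
RM4 starts before RM2 ends → RM2 and RM4 overlap.
RM5 starts after RM2 ends, so nothing later overlaps RM2 either.
RM5 starts exactly when RM4 ends (back-to-back, no overlap), so nothing later overlaps RM4 either.
RM6 starts before RM5 ends → RM5 and RM6 overlap.
RM8 starts exactly when RM5 ends (back-to-back, no overlap), so nothing later overlaps RM5 either.
RM8 starts before RM6 ends → RM6 and RM8 overlap.
RM7 starts exactly when RM6 ends (back-to-back, no overlap).
RM7 starts before RM8 ends → RM8 and RM7 overlap.
Overlapping pairs: RM1 & RM3, RM2 & RM3, RM2 & RM4, RM3 & RM4, RM5 & RM6, RM6 & RM8, RM7 & RM8 — 7 in total.

7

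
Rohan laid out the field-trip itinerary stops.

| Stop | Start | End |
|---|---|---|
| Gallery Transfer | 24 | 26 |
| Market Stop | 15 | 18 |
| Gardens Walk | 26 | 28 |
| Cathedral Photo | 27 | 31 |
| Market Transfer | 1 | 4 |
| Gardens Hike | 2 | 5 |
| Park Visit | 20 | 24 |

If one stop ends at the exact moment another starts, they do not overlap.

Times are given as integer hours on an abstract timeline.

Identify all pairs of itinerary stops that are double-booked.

Cathedral Photo & Gardens Walk, Gardens Hike & Market Transfer

Sorted by start: Market Transfer, Gardens Hike, Market Stop, Park Visit, Gallery Transfer, Gardens Walk, Cathedral Photo.
Gardens Hike starts before Market Transfer ends → Market Transfer and Gardens Hike overlap.
Market Stop starts after Market Transfer ends, so nothing later overlaps Market Transfer either.
Market Stop starts after Gardens Hike ends, so nothing later overlaps Gardens Hike either.
Park Visit starts after Market Stop ends, so nothing later overlaps Market Stop either.
Gallery Transfer starts exactly when Park Visit ends (back-to-back, no overlap), so nothing later overlaps Park Visit either.
Gardens Walk starts exactly when Gallery Transfer ends (back-to-back, no overlap), so nothing later overlaps Gallery Transfer either.
Cathedral Photo starts before Gardens Walk ends → Gardens Walk and Cathedral Photo overlap.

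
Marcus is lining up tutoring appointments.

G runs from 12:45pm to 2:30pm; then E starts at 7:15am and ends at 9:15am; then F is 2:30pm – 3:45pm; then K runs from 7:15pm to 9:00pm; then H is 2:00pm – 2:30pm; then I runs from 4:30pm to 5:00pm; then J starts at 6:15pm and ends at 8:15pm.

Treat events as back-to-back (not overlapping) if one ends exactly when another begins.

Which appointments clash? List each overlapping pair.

Two intervals overlap when each starts before the other ends.
Sorted by start: E, G, H, F, I, J, K.
G starts after E ends; E is clear from here.
H starts before G ends → G and H overlap.
F starts exactly when G ends (back-to-back, no overlap); G is clear from here.
F starts exactly when H ends (back-to-back, no overlap); H is clear from here.
I starts after F ends; F is clear from here.
J starts after I ends; I is clear from here.
K starts before J ends → J and K overlap.

G & H, J & K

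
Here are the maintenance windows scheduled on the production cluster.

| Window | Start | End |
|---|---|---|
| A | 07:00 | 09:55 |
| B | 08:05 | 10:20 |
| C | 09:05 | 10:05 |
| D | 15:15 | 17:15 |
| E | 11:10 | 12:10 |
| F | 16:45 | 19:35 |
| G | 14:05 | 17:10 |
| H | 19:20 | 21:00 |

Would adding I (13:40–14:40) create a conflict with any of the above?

Yes — it overlaps G

A: ends 09:55 at or before I starts 13:40 → clear.
B: ends 10:20 at or before I starts 13:40 → clear.
C: ends 10:05 at or before I starts 13:40 → clear.
E: ends 12:10 at or before I starts 13:40 → clear.
G: starts 14:05 before I ends 14:40, and ends 17:10 after I starts 13:40 → overlap.
D: starts 15:15 at or after I ends 14:40 → clear.
F: starts 16:45 at or after I ends 14:40 → clear.
H: starts 19:20 at or after I ends 14:40 → clear.
I overlaps G.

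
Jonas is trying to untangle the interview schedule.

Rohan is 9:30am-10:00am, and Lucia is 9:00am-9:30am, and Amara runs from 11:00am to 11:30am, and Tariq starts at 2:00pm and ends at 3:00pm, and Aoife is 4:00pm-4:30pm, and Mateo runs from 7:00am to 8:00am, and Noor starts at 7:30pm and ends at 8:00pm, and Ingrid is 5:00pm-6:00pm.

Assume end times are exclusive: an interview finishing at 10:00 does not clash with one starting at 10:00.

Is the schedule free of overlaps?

Yes

Two intervals overlap when each starts before the other ends.
Sorted by start: Mateo, Lucia, Rohan, Amara, Tariq, Aoife, Ingrid, Noor.
Lucia starts after Mateo ends, so nothing later overlaps Mateo either.
Rohan starts exactly when Lucia ends (back-to-back, no overlap), so nothing later overlaps Lucia either.
Amara starts after Rohan ends, so nothing later overlaps Rohan either.
Tariq starts after Amara ends, so nothing later overlaps Amara either.
Aoife starts after Tariq ends, so nothing later overlaps Tariq either.
Ingrid starts after Aoife ends, so nothing later overlaps Aoife either.
Noor starts after Ingrid ends.
Every pair is clear; the schedule has no overlaps.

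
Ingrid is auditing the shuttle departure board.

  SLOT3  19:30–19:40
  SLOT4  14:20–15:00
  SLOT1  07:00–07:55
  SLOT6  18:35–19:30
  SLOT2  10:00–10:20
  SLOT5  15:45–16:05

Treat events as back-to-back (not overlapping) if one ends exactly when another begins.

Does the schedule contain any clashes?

No

Sorted by start: SLOT1, SLOT2, SLOT4, SLOT5, SLOT6, SLOT3.
SLOT2 starts after SLOT1 ends, so SLOT1 has no further overlaps.
SLOT4 starts after SLOT2 ends, so SLOT2 has no further overlaps.
SLOT5 starts after SLOT4 ends, so SLOT4 has no further overlaps.
SLOT6 starts after SLOT5 ends, so SLOT5 has no further overlaps.
SLOT3 starts exactly when SLOT6 ends (back-to-back, no overlap).
Every pair is clear; the schedule has no overlaps.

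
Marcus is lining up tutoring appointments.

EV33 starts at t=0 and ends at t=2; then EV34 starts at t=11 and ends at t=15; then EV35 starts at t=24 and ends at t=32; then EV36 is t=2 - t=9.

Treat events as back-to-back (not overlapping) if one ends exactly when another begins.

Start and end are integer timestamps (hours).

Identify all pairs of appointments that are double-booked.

no overlapping pairs

Sorted by start: EV33, EV36, EV34, EV35.
EV36 starts exactly when EV33 ends (back-to-back, no overlap), so nothing later overlaps EV33 either.
EV34 starts after EV36 ends, so nothing later overlaps EV36 either.
EV35 starts after EV34 ends.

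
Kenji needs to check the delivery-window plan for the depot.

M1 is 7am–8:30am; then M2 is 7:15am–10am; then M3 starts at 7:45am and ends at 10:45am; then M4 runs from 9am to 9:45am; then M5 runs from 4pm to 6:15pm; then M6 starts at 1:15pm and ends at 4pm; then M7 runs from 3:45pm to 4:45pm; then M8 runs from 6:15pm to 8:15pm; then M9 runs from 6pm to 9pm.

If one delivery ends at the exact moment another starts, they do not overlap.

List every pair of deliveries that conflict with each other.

Sorted by start: M1, M2, M3, M4, M6, M7, M5, M9, M8.
M2 starts before M1 ends → M1 and M2 overlap.
M3 starts before M1 ends → M1 and M3 overlap.
M4 starts after M1 ends — done with M1.
M3 starts before M2 ends → M2 and M3 overlap.
M4 starts before M2 ends → M2 and M4 overlap.
M6 starts after M2 ends — done with M2.
M4 starts before M3 ends → M3 and M4 overlap.
M6 starts after M3 ends — done with M3.
M6 starts after M4 ends — done with M4.
M7 starts before M6 ends → M6 and M7 overlap.
M5 starts exactly when M6 ends (back-to-back, no overlap) — done with M6.
M5 starts before M7 ends → M7 and M5 overlap.
M9 starts after M7 ends — done with M7.
M9 starts before M5 ends → M5 and M9 overlap.
M8 starts exactly when M5 ends (back-to-back, no overlap).
M8 starts before M9 ends → M9 and M8 overlap.

M1 & M2, M1 & M3, M2 & M3, M2 & M4, M3 & M4, M5 & M7, M5 & M9, M6 & M7, M8 & M9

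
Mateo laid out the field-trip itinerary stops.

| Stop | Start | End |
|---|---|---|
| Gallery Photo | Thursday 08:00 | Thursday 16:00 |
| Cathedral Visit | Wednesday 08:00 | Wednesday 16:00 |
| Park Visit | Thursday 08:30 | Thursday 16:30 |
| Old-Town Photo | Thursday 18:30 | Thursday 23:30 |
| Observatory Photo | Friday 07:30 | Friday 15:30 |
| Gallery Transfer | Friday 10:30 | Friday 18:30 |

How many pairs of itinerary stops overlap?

2

Sorted by start: Cathedral Visit, Gallery Photo, Park Visit, Old-Town Photo, Observatory Photo, Gallery Transfer.
Gallery Photo starts after Cathedral Visit ends, so nothing later overlaps Cathedral Visit either.
Park Visit starts before Gallery Photo ends → Gallery Photo and Park Visit overlap.
Old-Town Photo starts after Gallery Photo ends, so nothing later overlaps Gallery Photo either.
Old-Town Photo starts after Park Visit ends, so nothing later overlaps Park Visit either.
Observatory Photo starts after Old-Town Photo ends, so nothing later overlaps Old-Town Photo either.
Gallery Transfer starts before Observatory Photo ends → Observatory Photo and Gallery Transfer overlap.
Overlapping pairs: Gallery Photo & Park Visit, Gallery Transfer & Observatory Photo — 2 in total.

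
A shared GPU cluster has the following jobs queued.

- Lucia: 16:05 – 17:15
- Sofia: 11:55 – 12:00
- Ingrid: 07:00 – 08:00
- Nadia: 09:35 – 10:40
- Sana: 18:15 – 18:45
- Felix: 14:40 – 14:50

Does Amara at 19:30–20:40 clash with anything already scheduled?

No — it doesn't clash with anything

Ingrid: ends 08:00 at or before Amara starts 19:30 → clear.
Nadia: ends 10:40 at or before Amara starts 19:30 → clear.
Sofia: ends 12:00 at or before Amara starts 19:30 → clear.
Felix: ends 14:50 at or before Amara starts 19:30 → clear.
Lucia: ends 17:15 at or before Amara starts 19:30 → clear.
Sana: ends 18:45 at or before Amara starts 19:30 → clear.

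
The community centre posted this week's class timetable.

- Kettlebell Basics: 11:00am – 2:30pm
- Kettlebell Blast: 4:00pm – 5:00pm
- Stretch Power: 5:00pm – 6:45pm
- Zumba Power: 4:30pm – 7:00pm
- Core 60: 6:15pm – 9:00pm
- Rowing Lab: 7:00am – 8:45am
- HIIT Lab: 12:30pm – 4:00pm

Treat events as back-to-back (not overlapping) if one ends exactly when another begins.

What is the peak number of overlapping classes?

Sweep the timeline, counting +1 at each start and −1 at each end (ends before starts at a tie):
7:00am start Rowing Lab → 1
8:45am end Rowing Lab → 0
11:00am start Kettlebell Basics → 1
12:30pm start HIIT Lab → 2
2:30pm end Kettlebell Basics → 1
4:00pm end HIIT Lab → 0
4:00pm start Kettlebell Blast → 1
4:30pm start Zumba Power → 2
5:00pm end Kettlebell Blast → 1
5:00pm start Stretch Power → 2
6:15pm start Core 60 → 3
6:45pm end Stretch Power → 2
7:00pm end Zumba Power → 1
9:00pm end Core 60 → 0
Peak is 3, at 6:15pm (Core 60, Stretch Power, Zumba Power).

3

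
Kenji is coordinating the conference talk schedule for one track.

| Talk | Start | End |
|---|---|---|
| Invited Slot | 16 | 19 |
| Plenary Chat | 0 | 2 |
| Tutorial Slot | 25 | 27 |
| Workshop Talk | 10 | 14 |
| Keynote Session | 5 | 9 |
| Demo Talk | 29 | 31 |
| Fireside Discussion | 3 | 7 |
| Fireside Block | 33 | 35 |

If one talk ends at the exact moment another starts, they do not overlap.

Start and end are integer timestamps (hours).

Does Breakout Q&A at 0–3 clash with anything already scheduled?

Yes — it overlaps Plenary Chat

Plenary Chat: starts 0 before Breakout Q&A ends 3, and ends 2 after Breakout Q&A starts 0 → overlap.
Fireside Discussion: starts 3 at or after Breakout Q&A ends 3 → clear.
Keynote Session: starts 5 at or after Breakout Q&A ends 3 → clear.
Workshop Talk: starts 10 at or after Breakout Q&A ends 3 → clear.
Invited Slot: starts 16 at or after Breakout Q&A ends 3 → clear.
Tutorial Slot: starts 25 at or after Breakout Q&A ends 3 → clear.
Demo Talk: starts 29 at or after Breakout Q&A ends 3 → clear.
Fireside Block: starts 33 at or after Breakout Q&A ends 3 → clear.
Breakout Q&A overlaps Plenary Chat.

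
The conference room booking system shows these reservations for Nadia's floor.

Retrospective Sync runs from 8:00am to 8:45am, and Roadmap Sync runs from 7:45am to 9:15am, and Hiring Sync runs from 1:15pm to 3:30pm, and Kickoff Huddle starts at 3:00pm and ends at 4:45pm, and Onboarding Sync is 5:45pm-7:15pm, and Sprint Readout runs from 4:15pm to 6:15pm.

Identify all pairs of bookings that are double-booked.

Hiring Sync & Kickoff Huddle, Kickoff Huddle & Sprint Readout, Onboarding Sync & Sprint Readout, Retrospective Sync & Roadmap Sync

Sorted by start: Roadmap Sync, Retrospective Sync, Hiring Sync, Kickoff Huddle, Sprint Readout, Onboarding Sync.
Retrospective Sync starts before Roadmap Sync ends → Roadmap Sync and Retrospective Sync overlap.
Hiring Sync starts after Roadmap Sync ends, so Roadmap Sync has no further overlaps.
Hiring Sync starts after Retrospective Sync ends, so Retrospective Sync has no further overlaps.
Kickoff Huddle starts before Hiring Sync ends → Hiring Sync and Kickoff Huddle overlap.
Sprint Readout starts after Hiring Sync ends, so Hiring Sync has no further overlaps.
Sprint Readout starts before Kickoff Huddle ends → Kickoff Huddle and Sprint Readout overlap.
Onboarding Sync starts after Kickoff Huddle ends.
Onboarding Sync starts before Sprint Readout ends → Sprint Readout and Onboarding Sync overlap.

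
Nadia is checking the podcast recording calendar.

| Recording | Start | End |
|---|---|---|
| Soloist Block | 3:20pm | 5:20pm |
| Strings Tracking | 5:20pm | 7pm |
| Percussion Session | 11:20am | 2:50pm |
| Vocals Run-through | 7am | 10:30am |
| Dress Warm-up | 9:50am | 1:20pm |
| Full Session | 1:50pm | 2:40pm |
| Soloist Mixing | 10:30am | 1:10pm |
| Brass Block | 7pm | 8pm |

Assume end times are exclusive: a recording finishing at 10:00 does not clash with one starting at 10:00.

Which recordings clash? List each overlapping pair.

Sorted by start: Vocals Run-through, Dress Warm-up, Soloist Mixing, Percussion Session, Full Session, Soloist Block, Strings Tracking, Brass Block.
Dress Warm-up starts before Vocals Run-through ends → Vocals Run-through and Dress Warm-up overlap.
Soloist Mixing starts exactly when Vocals Run-through ends (back-to-back, no overlap), so Vocals Run-through has no further overlaps.
Soloist Mixing starts before Dress Warm-up ends → Dress Warm-up and Soloist Mixing overlap.
Percussion Session starts before Dress Warm-up ends → Dress Warm-up and Percussion Session overlap.
Full Session starts after Dress Warm-up ends, so Dress Warm-up has no further overlaps.
Percussion Session starts before Soloist Mixing ends → Soloist Mixing and Percussion Session overlap.
Full Session starts after Soloist Mixing ends, so Soloist Mixing has no further overlaps.
Full Session starts before Percussion Session ends → Percussion Session and Full Session overlap.
Soloist Block starts after Percussion Session ends, so Percussion Session has no further overlaps.
Soloist Block starts after Full Session ends, so Full Session has no further overlaps.
Strings Tracking starts exactly when Soloist Block ends (back-to-back, no overlap), so Soloist Block has no further overlaps.
Brass Block starts exactly when Strings Tracking ends (back-to-back, no overlap).

Dress Warm-up & Percussion Session, Dress Warm-up & Soloist Mixing, Dress Warm-up & Vocals Run-through, Full Session & Percussion Session, Percussion Session & Soloist Mixing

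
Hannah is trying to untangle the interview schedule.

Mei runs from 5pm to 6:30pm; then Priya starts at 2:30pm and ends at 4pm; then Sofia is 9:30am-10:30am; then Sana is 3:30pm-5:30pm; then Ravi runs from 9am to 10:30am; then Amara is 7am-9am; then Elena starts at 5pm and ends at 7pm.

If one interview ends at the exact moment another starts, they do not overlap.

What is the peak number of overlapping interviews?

3

Sort all start/end points and keep a running count:
7am start Amara → 1
9am end Amara → 0
9am start Ravi → 1
9:30am start Sofia → 2
10:30am end Ravi → 1
10:30am end Sofia → 0
2:30pm start Priya → 1
3:30pm start Sana → 2
4pm end Priya → 1
5pm start Elena → 2
5pm start Mei → 3
5:30pm end Sana → 2
6:30pm end Mei → 1
7pm end Elena → 0
Peak is 3, at 5pm (Elena, Mei, Sana).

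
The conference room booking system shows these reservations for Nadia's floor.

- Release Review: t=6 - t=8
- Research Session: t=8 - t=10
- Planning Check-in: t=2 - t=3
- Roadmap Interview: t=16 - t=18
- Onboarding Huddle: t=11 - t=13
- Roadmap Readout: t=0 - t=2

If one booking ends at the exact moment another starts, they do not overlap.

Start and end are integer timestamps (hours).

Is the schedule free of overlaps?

Sorted by start: Roadmap Readout, Planning Check-in, Release Review, Research Session, Onboarding Huddle, Roadmap Interview.
Planning Check-in starts exactly when Roadmap Readout ends (back-to-back, no overlap); Roadmap Readout is clear from here.
Release Review starts after Planning Check-in ends; Planning Check-in is clear from here.
Research Session starts exactly when Release Review ends (back-to-back, no overlap); Release Review is clear from here.
Onboarding Huddle starts after Research Session ends; Research Session is clear from here.
Roadmap Interview starts after Onboarding Huddle ends.
Every pair is clear; the schedule has no overlaps.

Yes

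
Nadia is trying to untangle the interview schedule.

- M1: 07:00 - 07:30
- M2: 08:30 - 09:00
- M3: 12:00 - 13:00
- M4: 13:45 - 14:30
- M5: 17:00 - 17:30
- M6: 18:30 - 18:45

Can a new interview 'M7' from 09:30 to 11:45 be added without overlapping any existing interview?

M1: ends 07:30 at or before M7 starts 09:30 → clear.
M2: ends 09:00 at or before M7 starts 09:30 → clear.
M3: starts 12:00 at or after M7 ends 11:45 → clear.
M4: starts 13:45 at or after M7 ends 11:45 → clear.
M5: starts 17:00 at or after M7 ends 11:45 → clear.
M6: starts 18:30 at or after M7 ends 11:45 → clear.

Yes — the slot is free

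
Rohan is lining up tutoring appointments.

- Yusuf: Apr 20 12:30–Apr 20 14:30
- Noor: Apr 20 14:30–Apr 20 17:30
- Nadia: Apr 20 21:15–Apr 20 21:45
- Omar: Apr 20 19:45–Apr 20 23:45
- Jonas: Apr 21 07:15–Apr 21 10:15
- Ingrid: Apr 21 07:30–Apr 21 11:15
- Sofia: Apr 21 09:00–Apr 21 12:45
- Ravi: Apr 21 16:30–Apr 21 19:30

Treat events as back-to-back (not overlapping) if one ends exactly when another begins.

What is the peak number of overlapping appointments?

3

Sort all start/end points and keep a running count:
Apr 20 12:30 start Yusuf → 1
Apr 20 14:30 end Yusuf → 0
Apr 20 14:30 start Noor → 1
Apr 20 17:30 end Noor → 0
Apr 20 19:45 start Omar → 1
Apr 20 21:15 start Nadia → 2
Apr 20 21:45 end Nadia → 1
Apr 20 23:45 end Omar → 0
Apr 21 07:15 start Jonas → 1
Apr 21 07:30 start Ingrid → 2
Apr 21 09:00 start Sofia → 3
Apr 21 10:15 end Jonas → 2
Apr 21 11:15 end Ingrid → 1
Apr 21 12:45 end Sofia → 0
Apr 21 16:30 start Ravi → 1
Apr 21 19:30 end Ravi → 0
Peak is 3, at Apr 21 09:00 (Ingrid, Jonas, Sofia).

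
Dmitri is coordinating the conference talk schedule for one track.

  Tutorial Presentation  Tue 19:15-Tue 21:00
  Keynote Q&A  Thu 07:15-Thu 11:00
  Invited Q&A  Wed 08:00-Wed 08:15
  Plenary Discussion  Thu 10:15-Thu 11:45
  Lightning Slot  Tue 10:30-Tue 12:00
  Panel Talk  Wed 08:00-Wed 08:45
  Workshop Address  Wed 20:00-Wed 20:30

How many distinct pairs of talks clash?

2

Two intervals overlap when each starts before the other ends.
Sorted by start: Lightning Slot, Tutorial Presentation, Panel Talk, Invited Q&A, Workshop Address, Keynote Q&A, Plenary Discussion.
Tutorial Presentation starts after Lightning Slot ends, so Lightning Slot has no further overlaps.
Panel Talk starts after Tutorial Presentation ends, so Tutorial Presentation has no further overlaps.
Invited Q&A starts before Panel Talk ends → Panel Talk and Invited Q&A overlap.
Workshop Address starts after Panel Talk ends, so Panel Talk has no further overlaps.
Workshop Address starts after Invited Q&A ends, so Invited Q&A has no further overlaps.
Keynote Q&A starts after Workshop Address ends, so Workshop Address has no further overlaps.
Plenary Discussion starts before Keynote Q&A ends → Keynote Q&A and Plenary Discussion overlap.
Overlapping pairs: Invited Q&A & Panel Talk, Keynote Q&A & Plenary Discussion — 2 in total.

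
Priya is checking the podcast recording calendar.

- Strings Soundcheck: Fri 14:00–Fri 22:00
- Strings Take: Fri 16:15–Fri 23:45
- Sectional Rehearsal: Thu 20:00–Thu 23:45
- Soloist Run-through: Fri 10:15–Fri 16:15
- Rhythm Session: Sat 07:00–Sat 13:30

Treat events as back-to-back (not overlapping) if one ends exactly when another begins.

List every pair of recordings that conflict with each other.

Soloist Run-through & Strings Soundcheck, Strings Soundcheck & Strings Take

Sorted by start: Sectional Rehearsal, Soloist Run-through, Strings Soundcheck, Strings Take, Rhythm Session.
Soloist Run-through starts after Sectional Rehearsal ends, so nothing later overlaps Sectional Rehearsal either.
Strings Soundcheck starts before Soloist Run-through ends → Soloist Run-through and Strings Soundcheck overlap.
Strings Take starts exactly when Soloist Run-through ends (back-to-back, no overlap), so nothing later overlaps Soloist Run-through either.
Strings Take starts before Strings Soundcheck ends → Strings Soundcheck and Strings Take overlap.
Rhythm Session starts after Strings Soundcheck ends.
Rhythm Session starts after Strings Take ends.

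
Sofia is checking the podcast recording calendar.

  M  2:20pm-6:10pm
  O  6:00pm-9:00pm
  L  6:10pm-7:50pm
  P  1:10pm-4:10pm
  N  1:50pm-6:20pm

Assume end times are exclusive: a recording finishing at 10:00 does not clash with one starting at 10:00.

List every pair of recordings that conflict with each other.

L & N, L & O, M & N, M & O, M & P, N & O, N & P

Check each pair: they overlap iff neither finishes before the other starts.
Sorted by start: P, N, M, O, L.
N starts before P ends → P and N overlap.
M starts before P ends → P and M overlap.
O starts after P ends, so nothing later overlaps P either.
M starts before N ends → N and M overlap.
O starts before N ends → N and O overlap.
L starts before N ends → N and L overlap.
O starts before M ends → M and O overlap.
L starts exactly when M ends (back-to-back, no overlap).
L starts before O ends → O and L overlap.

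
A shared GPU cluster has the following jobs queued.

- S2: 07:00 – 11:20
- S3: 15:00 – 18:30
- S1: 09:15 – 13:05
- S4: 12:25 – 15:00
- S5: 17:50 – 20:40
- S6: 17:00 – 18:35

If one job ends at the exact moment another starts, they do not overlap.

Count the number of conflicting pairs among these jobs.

Two intervals overlap when each starts before the other ends.
Sorted by start: S2, S1, S4, S3, S6, S5.
S1 starts before S2 ends → S2 and S1 overlap.
S4 starts after S2 ends; S2 is clear from here.
S4 starts before S1 ends → S1 and S4 overlap.
S3 starts after S1 ends; S1 is clear from here.
S3 starts exactly when S4 ends (back-to-back, no overlap); S4 is clear from here.
S6 starts before S3 ends → S3 and S6 overlap.
S5 starts before S3 ends → S3 and S5 overlap.
S5 starts before S6 ends → S6 and S5 overlap.
Overlapping pairs: S1 & S2, S1 & S4, S3 & S5, S3 & S6, S5 & S6 — 5 in total.

5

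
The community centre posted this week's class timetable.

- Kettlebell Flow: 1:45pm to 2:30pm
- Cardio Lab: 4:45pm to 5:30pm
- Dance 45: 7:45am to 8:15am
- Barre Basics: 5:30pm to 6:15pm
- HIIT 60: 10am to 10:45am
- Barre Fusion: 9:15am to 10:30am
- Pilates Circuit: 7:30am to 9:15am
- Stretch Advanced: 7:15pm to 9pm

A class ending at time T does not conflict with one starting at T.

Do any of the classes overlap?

Yes

Sorted by start: Pilates Circuit, Dance 45, Barre Fusion, HIIT 60, Kettlebell Flow, Cardio Lab, Barre Basics, Stretch Advanced.
Dance 45 starts before Pilates Circuit ends → Pilates Circuit and Dance 45 overlap.
That's a conflict, so the schedule is not conflict-free.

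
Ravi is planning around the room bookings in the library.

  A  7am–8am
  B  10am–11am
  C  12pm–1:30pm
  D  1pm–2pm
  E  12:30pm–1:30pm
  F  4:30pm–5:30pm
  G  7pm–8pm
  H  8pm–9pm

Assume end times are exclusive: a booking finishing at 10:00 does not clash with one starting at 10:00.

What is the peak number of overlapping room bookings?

3

Sweep the timeline, counting +1 at each start and −1 at each end (ends before starts at a tie):
7am start A → 1
8am end A → 0
10am start B → 1
11am end B → 0
12pm start C → 1
12:30pm start E → 2
1pm start D → 3
1:30pm end C → 2
1:30pm end E → 1
2pm end D → 0
4:30pm start F → 1
5:30pm end F → 0
7pm start G → 1
8pm end G → 0
8pm start H → 1
9pm end H → 0
Peak is 3, at 1pm (C, D, E).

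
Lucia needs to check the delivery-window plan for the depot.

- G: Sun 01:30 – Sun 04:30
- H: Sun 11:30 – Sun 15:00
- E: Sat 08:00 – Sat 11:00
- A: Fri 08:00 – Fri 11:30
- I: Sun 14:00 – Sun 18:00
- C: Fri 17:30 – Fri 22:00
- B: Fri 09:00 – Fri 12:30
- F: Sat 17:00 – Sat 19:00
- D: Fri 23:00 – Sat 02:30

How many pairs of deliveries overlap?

Sorted by start: A, B, C, D, E, F, G, H, I.
B starts before A ends → A and B overlap.
C starts after A ends; A is clear from here.
C starts after B ends; B is clear from here.
D starts after C ends; C is clear from here.
E starts after D ends; D is clear from here.
F starts after E ends; E is clear from here.
G starts after F ends; F is clear from here.
H starts after G ends; G is clear from here.
I starts before H ends → H and I overlap.
Overlapping pairs: A & B, H & I — 2 in total.

2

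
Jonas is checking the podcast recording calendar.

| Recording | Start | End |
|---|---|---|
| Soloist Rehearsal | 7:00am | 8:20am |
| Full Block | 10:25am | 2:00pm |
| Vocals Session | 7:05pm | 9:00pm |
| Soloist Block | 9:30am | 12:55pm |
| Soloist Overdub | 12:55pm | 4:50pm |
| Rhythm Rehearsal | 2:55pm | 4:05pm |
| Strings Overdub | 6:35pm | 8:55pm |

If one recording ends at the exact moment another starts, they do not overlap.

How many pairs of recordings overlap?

Sorted by start: Soloist Rehearsal, Soloist Block, Full Block, Soloist Overdub, Rhythm Rehearsal, Strings Overdub, Vocals Session.
Soloist Block starts after Soloist Rehearsal ends — done with Soloist Rehearsal.
Full Block starts before Soloist Block ends → Soloist Block and Full Block overlap.
Soloist Overdub starts exactly when Soloist Block ends (back-to-back, no overlap) — done with Soloist Block.
Soloist Overdub starts before Full Block ends → Full Block and Soloist Overdub overlap.
Rhythm Rehearsal starts after Full Block ends — done with Full Block.
Rhythm Rehearsal starts before Soloist Overdub ends → Soloist Overdub and Rhythm Rehearsal overlap.
Strings Overdub starts after Soloist Overdub ends — done with Soloist Overdub.
Strings Overdub starts after Rhythm Rehearsal ends — done with Rhythm Rehearsal.
Vocals Session starts before Strings Overdub ends → Strings Overdub and Vocals Session overlap.
Overlapping pairs: Full Block & Soloist Block, Full Block & Soloist Overdub, Rhythm Rehearsal & Soloist Overdub, Strings Overdub & Vocals Session — 4 in total.

4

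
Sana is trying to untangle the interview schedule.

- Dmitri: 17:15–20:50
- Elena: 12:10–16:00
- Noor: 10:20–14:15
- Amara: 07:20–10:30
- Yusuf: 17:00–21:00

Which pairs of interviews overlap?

Amara & Noor, Dmitri & Yusuf, Elena & Noor

Check each pair: they overlap iff neither finishes before the other starts.
Sorted by start: Amara, Noor, Elena, Yusuf, Dmitri.
Noor starts before Amara ends → Amara and Noor overlap.
Elena starts after Amara ends; Amara is clear from here.
Elena starts before Noor ends → Noor and Elena overlap.
Yusuf starts after Noor ends; Noor is clear from here.
Yusuf starts after Elena ends; Elena is clear from here.
Dmitri starts before Yusuf ends → Yusuf and Dmitri overlap.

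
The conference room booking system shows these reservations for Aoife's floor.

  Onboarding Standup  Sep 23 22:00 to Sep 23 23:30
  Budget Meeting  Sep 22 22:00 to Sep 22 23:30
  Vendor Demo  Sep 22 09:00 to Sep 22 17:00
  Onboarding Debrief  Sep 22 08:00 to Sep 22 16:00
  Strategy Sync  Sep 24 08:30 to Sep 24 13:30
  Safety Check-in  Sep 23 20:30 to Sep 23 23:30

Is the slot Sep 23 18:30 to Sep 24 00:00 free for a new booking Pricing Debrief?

Onboarding Debrief: ends Sep 22 16:00 at or before Pricing Debrief starts Sep 23 18:30 → clear.
Vendor Demo: ends Sep 22 17:00 at or before Pricing Debrief starts Sep 23 18:30 → clear.
Budget Meeting: ends Sep 22 23:30 at or before Pricing Debrief starts Sep 23 18:30 → clear.
Safety Check-in: starts Sep 23 20:30 before Pricing Debrief ends Sep 24 00:00, and ends Sep 23 23:30 after Pricing Debrief starts Sep 23 18:30 → overlap.
Onboarding Standup: starts Sep 23 22:00 before Pricing Debrief ends Sep 24 00:00, and ends Sep 23 23:30 after Pricing Debrief starts Sep 23 18:30 → overlap.
Strategy Sync: starts Sep 24 08:30 at or after Pricing Debrief ends Sep 24 00:00 → clear.
Pricing Debrief overlaps Safety Check-in, Onboarding Standup.

No — it overlaps Onboarding Standup, Safety Check-in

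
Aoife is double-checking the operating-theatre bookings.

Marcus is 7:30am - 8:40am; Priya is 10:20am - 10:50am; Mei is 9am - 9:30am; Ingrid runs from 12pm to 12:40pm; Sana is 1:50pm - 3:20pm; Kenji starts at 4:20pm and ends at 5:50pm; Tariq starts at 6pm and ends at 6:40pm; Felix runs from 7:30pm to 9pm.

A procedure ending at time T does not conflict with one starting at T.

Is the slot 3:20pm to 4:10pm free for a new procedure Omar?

Yes — the slot is free

Marcus: ends 8:40am at or before Omar starts 3:20pm → clear.
Mei: ends 9:30am at or before Omar starts 3:20pm → clear.
Priya: ends 10:50am at or before Omar starts 3:20pm → clear.
Ingrid: ends 12:40pm at or before Omar starts 3:20pm → clear.
Sana: ends 3:20pm at or before Omar starts 3:20pm → clear.
Kenji: starts 4:20pm at or after Omar ends 4:10pm → clear.
Tariq: starts 6pm at or after Omar ends 4:10pm → clear.
Felix: starts 7:30pm at or after Omar ends 4:10pm → clear.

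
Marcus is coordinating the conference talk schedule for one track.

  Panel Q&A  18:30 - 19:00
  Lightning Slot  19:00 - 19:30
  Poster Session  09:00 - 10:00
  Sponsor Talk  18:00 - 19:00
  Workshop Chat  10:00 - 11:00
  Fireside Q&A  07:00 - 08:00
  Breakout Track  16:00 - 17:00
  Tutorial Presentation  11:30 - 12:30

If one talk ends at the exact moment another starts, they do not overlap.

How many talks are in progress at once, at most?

2

Sweep the timeline, counting +1 at each start and −1 at each end (ends before starts at a tie):
07:00 start Fireside Q&A → 1
08:00 end Fireside Q&A → 0
09:00 start Poster Session → 1
10:00 end Poster Session → 0
10:00 start Workshop Chat → 1
11:00 end Workshop Chat → 0
11:30 start Tutorial Presentation → 1
12:30 end Tutorial Presentation → 0
16:00 start Breakout Track → 1
17:00 end Breakout Track → 0
18:00 start Sponsor Talk → 1
18:30 start Panel Q&A → 2
19:00 end Panel Q&A → 1
19:00 end Sponsor Talk → 0
19:00 start Lightning Slot → 1
19:30 end Lightning Slot → 0
Peak is 2, at 18:30 (Panel Q&A, Sponsor Talk).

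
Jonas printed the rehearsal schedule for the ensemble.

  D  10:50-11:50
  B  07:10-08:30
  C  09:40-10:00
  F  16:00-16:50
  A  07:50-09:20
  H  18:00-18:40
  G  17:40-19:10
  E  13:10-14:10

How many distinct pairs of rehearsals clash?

Sorted by start: B, A, C, D, E, F, G, H.
A starts before B ends → B and A overlap.
C starts after B ends, so nothing later overlaps B either.
C starts after A ends, so nothing later overlaps A either.
D starts after C ends, so nothing later overlaps C either.
E starts after D ends, so nothing later overlaps D either.
F starts after E ends, so nothing later overlaps E either.
G starts after F ends, so nothing later overlaps F either.
H starts before G ends → G and H overlap.
Overlapping pairs: A & B, G & H — 2 in total.

2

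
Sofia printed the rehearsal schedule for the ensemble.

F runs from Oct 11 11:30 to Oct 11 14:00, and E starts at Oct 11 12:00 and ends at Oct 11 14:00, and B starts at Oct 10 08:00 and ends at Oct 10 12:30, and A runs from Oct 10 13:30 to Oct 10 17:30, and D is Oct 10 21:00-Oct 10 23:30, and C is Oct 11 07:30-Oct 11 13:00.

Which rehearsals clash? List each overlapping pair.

Check each pair: they overlap iff neither finishes before the other starts.
Sorted by start: B, A, D, C, F, E.
A starts after B ends — done with B.
D starts after A ends — done with A.
C starts after D ends — done with D.
F starts before C ends → C and F overlap.
E starts before C ends → C and E overlap.
E starts before F ends → F and E overlap.

C & E, C & F, E & F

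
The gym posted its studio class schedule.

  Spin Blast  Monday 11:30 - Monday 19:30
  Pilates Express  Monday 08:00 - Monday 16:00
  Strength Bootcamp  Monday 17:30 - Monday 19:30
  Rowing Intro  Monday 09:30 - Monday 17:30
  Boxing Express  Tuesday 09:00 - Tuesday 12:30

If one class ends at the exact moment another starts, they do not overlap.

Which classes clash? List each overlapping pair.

Pilates Express & Rowing Intro, Pilates Express & Spin Blast, Rowing Intro & Spin Blast, Spin Blast & Strength Bootcamp

Two intervals overlap when each starts before the other ends.
Sorted by start: Pilates Express, Rowing Intro, Spin Blast, Strength Bootcamp, Boxing Express.
Rowing Intro starts before Pilates Express ends → Pilates Express and Rowing Intro overlap.
Spin Blast starts before Pilates Express ends → Pilates Express and Spin Blast overlap.
Strength Bootcamp starts after Pilates Express ends, so Pilates Express has no further overlaps.
Spin Blast starts before Rowing Intro ends → Rowing Intro and Spin Blast overlap.
Strength Bootcamp starts exactly when Rowing Intro ends (back-to-back, no overlap), so Rowing Intro has no further overlaps.
Strength Bootcamp starts before Spin Blast ends → Spin Blast and Strength Bootcamp overlap.
Boxing Express starts after Spin Blast ends.
Boxing Express starts after Strength Bootcamp ends.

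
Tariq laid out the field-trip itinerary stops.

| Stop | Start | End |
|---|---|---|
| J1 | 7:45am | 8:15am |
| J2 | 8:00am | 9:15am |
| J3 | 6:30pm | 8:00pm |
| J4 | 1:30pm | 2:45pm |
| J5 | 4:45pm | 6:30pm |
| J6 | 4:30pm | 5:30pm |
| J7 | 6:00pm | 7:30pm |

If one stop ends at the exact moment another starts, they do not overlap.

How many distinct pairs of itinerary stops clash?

Check each pair: they overlap iff neither finishes before the other starts.
Sorted by start: J1, J2, J4, J6, J5, J7, J3.
J2 starts before J1 ends → J1 and J2 overlap.
J4 starts after J1 ends; J1 is clear from here.
J4 starts after J2 ends; J2 is clear from here.
J6 starts after J4 ends; J4 is clear from here.
J5 starts before J6 ends → J6 and J5 overlap.
J7 starts after J6 ends; J6 is clear from here.
J7 starts before J5 ends → J5 and J7 overlap.
J3 starts exactly when J5 ends (back-to-back, no overlap).
J3 starts before J7 ends → J7 and J3 overlap.
Overlapping pairs: J1 & J2, J3 & J7, J5 & J6, J5 & J7 — 4 in total.

4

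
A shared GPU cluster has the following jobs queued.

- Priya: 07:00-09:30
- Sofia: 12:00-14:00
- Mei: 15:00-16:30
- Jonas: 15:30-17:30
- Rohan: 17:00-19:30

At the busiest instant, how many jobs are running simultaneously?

2

Sweep the timeline, counting +1 at each start and −1 at each end (ends before starts at a tie):
07:00 start Priya → 1
09:30 end Priya → 0
12:00 start Sofia → 1
14:00 end Sofia → 0
15:00 start Mei → 1
15:30 start Jonas → 2
16:30 end Mei → 1
17:00 start Rohan → 2
17:30 end Jonas → 1
19:30 end Rohan → 0
Peak is 2, at 15:30 (Jonas, Mei).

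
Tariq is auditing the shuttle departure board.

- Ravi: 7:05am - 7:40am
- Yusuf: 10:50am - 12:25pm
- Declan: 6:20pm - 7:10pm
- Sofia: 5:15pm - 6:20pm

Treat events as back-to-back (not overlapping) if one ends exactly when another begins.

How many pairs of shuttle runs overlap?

0

Sorted by start: Ravi, Yusuf, Sofia, Declan.
Yusuf starts after Ravi ends — done with Ravi.
Sofia starts after Yusuf ends — done with Yusuf.
Declan starts exactly when Sofia ends (back-to-back, no overlap).
No pair overlaps.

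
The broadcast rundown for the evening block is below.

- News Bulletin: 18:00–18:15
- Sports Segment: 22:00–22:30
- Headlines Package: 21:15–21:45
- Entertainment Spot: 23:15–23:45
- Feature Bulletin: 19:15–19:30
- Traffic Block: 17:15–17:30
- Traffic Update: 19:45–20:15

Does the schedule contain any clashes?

No

Sorted by start: Traffic Block, News Bulletin, Feature Bulletin, Traffic Update, Headlines Package, Sports Segment, Entertainment Spot.
News Bulletin starts after Traffic Block ends, so nothing later overlaps Traffic Block either.
Feature Bulletin starts after News Bulletin ends, so nothing later overlaps News Bulletin either.
Traffic Update starts after Feature Bulletin ends, so nothing later overlaps Feature Bulletin either.
Headlines Package starts after Traffic Update ends, so nothing later overlaps Traffic Update either.
Sports Segment starts after Headlines Package ends, so nothing later overlaps Headlines Package either.
Entertainment Spot starts after Sports Segment ends.
Every pair is clear; the schedule has no overlaps.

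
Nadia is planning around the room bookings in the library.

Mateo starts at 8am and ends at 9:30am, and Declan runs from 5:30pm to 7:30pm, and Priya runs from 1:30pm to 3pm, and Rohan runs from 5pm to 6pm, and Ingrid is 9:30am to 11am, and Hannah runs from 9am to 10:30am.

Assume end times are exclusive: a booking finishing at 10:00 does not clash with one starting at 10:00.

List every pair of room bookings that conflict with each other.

Declan & Rohan, Hannah & Ingrid, Hannah & Mateo

Sorted by start: Mateo, Hannah, Ingrid, Priya, Rohan, Declan.
Hannah starts before Mateo ends → Mateo and Hannah overlap.
Ingrid starts exactly when Mateo ends (back-to-back, no overlap); Mateo is clear from here.
Ingrid starts before Hannah ends → Hannah and Ingrid overlap.
Priya starts after Hannah ends; Hannah is clear from here.
Priya starts after Ingrid ends; Ingrid is clear from here.
Rohan starts after Priya ends; Priya is clear from here.
Declan starts before Rohan ends → Rohan and Declan overlap.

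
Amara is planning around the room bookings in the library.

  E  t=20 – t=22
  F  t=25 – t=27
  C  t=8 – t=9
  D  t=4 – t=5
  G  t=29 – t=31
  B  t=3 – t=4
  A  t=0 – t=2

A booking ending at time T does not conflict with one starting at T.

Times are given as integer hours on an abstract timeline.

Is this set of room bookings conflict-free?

Sorted by start: A, B, D, C, E, F, G.
B starts after A ends, so A has no further overlaps.
D starts exactly when B ends (back-to-back, no overlap), so B has no further overlaps.
C starts after D ends, so D has no further overlaps.
E starts after C ends, so C has no further overlaps.
F starts after E ends, so E has no further overlaps.
G starts after F ends.
Every pair is clear; the schedule has no overlaps.

Yes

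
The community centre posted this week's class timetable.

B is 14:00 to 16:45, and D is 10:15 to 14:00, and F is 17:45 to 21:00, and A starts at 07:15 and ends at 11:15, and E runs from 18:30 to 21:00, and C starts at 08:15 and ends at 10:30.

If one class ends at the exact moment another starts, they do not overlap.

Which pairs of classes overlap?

A & C, A & D, C & D, E & F

Check each pair: they overlap iff neither finishes before the other starts.
Sorted by start: A, C, D, B, F, E.
C starts before A ends → A and C overlap.
D starts before A ends → A and D overlap.
B starts after A ends; A is clear from here.
D starts before C ends → C and D overlap.
B starts after C ends; C is clear from here.
B starts exactly when D ends (back-to-back, no overlap); D is clear from here.
F starts after B ends; B is clear from here.
E starts before F ends → F and E overlap.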